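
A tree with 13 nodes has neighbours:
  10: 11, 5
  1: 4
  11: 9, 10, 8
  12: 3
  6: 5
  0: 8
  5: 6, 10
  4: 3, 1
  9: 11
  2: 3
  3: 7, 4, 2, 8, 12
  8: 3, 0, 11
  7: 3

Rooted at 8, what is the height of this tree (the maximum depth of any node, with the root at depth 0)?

4

6 sits deepest: 8 – 11 – 10 – 5 – 6 — 4 edges from the root.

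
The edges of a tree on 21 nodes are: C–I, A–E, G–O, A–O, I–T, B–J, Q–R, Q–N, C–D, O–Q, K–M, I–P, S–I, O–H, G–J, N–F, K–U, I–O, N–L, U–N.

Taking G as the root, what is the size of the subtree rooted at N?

The subtree rooted at N contains: N, U, L, F, K, M — 6 nodes.

6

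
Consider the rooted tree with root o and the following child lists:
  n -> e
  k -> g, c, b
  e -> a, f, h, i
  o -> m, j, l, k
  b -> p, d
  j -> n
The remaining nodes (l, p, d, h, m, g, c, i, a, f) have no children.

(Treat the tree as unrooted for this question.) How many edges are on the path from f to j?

Walking from f: f–e–n–j. Length 3.

3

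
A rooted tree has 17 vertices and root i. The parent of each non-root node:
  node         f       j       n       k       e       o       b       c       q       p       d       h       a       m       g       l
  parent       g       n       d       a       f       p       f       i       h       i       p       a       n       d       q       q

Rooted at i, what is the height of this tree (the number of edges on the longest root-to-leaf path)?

9

The longest root-to-leaf path is i–p–d–n–a–h–q–g–f–b (9 edges).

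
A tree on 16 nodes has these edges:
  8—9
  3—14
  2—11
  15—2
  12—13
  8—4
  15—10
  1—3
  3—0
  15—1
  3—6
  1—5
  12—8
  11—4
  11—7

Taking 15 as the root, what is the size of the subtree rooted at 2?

8

The subtree rooted at 2 contains: 2, 11, 7, 4, 8, 9, 12, 13 — 8 nodes.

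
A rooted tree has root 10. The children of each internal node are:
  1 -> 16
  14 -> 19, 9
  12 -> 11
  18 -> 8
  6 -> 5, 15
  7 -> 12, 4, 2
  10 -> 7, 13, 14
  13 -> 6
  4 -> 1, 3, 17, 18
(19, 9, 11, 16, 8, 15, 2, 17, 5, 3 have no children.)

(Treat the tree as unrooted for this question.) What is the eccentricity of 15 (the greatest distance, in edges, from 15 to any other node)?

The node farthest from 15 is 16 (8 also at distance 7), via 15–6–13–10–7–4–1–16 — 7 edges.

7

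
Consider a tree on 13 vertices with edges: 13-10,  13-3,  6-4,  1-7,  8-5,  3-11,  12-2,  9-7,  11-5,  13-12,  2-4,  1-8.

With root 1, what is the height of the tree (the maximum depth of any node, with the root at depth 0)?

9

6 sits deepest: 1 – 8 – 5 – 11 – 3 – 13 – 12 – 2 – 4 – 6 — 9 edges from the root.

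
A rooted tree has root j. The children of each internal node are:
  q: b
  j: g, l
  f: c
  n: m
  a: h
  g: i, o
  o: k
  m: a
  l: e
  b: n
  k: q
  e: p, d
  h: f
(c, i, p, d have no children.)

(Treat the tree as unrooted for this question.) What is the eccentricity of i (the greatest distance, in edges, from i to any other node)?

A farthest node from i is c.
The path i-g-o-k-q-b-n-m-a-h-f-c has 11 edges.

11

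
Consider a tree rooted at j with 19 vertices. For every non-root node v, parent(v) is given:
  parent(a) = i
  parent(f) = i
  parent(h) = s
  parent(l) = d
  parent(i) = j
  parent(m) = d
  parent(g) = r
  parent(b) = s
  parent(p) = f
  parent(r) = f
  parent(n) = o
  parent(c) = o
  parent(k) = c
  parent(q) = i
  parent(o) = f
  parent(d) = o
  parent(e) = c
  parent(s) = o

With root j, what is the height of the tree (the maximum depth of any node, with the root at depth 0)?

5

The longest root-to-leaf path is j → i → f → o → d → m (5 edges).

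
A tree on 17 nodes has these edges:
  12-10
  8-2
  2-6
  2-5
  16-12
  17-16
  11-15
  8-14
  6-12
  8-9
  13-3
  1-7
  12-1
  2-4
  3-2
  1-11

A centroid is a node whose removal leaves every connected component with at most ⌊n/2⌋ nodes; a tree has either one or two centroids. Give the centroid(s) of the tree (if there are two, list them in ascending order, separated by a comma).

6

Removing 6 splits the tree into components of sizes 8, 8; the largest is 8 ≤ ⌊17/2⌋ = 8.
No neighbour of 6 does as well, so 6 is the unique centroid.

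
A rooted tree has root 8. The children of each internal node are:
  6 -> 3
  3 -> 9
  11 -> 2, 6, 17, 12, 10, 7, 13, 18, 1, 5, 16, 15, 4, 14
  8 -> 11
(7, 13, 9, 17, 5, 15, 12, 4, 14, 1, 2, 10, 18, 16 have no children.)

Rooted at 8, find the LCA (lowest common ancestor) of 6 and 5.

11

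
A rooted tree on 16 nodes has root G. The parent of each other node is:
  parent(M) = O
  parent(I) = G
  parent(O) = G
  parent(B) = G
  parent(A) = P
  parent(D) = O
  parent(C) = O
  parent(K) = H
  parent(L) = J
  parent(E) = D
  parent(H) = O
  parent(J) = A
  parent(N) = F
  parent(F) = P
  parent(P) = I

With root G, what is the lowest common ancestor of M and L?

G

M's ancestor chain is M, O, G and L's is L, J, A, P, I, G; they first meet at G.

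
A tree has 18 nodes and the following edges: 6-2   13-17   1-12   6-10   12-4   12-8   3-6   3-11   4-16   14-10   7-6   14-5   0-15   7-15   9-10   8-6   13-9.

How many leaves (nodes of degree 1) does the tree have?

7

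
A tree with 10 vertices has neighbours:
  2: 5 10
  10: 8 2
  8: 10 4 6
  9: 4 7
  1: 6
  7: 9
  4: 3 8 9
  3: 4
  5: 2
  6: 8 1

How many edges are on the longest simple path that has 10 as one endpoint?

The node farthest from 10 is 7, via 10-8-4-9-7 — 4 edges.

4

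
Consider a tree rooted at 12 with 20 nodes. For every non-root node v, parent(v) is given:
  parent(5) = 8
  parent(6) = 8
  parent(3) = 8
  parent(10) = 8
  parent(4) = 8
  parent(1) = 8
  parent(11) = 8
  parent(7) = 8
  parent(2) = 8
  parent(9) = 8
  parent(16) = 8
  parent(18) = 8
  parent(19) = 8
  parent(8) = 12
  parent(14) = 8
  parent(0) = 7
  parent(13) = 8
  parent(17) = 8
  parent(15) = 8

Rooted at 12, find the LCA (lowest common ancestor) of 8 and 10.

Ancestors of 8 (toward the root): 8, 12.
Ancestors of 10: 10, 8, 12.
The deepest node appearing in both lists is 8.

8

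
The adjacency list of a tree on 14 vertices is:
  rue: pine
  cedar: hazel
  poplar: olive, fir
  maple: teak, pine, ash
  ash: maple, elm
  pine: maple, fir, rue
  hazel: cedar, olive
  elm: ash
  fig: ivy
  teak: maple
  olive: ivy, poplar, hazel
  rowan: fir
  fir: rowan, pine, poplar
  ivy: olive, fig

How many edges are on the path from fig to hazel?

3

The path is fig - ivy - olive - hazel, which has 3 edges.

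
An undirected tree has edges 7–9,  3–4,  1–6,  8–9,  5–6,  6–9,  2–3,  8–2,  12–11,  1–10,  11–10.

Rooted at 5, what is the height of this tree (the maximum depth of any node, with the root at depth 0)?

6

4 sits deepest: 5–6–9–8–2–3–4 — 6 edges from the root.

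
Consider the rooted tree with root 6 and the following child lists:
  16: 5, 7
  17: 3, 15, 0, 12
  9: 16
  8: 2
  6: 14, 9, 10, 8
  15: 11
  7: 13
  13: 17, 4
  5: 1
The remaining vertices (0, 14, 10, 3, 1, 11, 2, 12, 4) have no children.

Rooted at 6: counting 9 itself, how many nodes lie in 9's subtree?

13

The subtree rooted at 9 contains: 9, 16, 7, 5, 13, 1, 17, 4, 0, 3, 15, 12, 11 — 13 nodes.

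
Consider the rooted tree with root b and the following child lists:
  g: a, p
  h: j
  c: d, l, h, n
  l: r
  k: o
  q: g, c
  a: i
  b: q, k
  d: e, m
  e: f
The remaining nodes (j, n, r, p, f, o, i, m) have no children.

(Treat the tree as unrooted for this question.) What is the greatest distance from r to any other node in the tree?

6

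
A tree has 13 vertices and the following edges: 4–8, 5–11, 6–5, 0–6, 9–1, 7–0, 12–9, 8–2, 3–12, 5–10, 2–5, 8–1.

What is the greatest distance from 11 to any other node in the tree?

The node farthest from 11 is 3, via 11-5-2-8-1-9-12-3 — 7 edges.

7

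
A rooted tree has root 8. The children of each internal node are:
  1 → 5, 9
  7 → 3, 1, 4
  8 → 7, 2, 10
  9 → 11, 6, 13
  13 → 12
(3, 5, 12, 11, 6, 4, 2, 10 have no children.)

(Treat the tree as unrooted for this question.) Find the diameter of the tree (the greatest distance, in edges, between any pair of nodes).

BFS from 10 reaches 12 last, at distance 6; BFS from 12 confirms no node is farther.
Path: 10–8–7–1–9–13–12.

6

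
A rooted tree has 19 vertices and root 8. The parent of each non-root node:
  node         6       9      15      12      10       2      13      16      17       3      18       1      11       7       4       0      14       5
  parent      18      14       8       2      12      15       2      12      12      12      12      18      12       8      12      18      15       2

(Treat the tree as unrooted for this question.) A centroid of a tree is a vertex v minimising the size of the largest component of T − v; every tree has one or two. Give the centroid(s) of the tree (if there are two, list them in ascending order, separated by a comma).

If 12 is removed the pieces have sizes 8, 4, 1, 1, 1, 1, 1, 1, all ≤ ⌊19/2⌋ = 9.
No neighbour of 12 does as well, so 12 is the unique centroid.

12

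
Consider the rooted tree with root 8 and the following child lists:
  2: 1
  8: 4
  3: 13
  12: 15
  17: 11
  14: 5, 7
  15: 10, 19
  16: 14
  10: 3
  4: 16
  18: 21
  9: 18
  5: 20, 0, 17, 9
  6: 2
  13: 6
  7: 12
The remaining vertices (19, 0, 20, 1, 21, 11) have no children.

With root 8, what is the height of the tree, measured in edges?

The longest root-to-leaf path is 8 – 4 – 16 – 14 – 7 – 12 – 15 – 10 – 3 – 13 – 6 – 2 – 1 (12 edges).

12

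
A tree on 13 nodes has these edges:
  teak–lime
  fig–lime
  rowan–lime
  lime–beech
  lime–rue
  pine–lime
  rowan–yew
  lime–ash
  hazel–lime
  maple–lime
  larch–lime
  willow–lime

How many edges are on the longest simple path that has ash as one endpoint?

3

The node farthest from ash is yew, via ash – lime – rowan – yew — 3 edges.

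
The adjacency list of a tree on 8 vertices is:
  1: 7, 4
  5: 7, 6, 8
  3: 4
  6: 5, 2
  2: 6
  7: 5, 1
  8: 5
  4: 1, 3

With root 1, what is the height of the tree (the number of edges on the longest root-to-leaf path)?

The longest root-to-leaf path is 1–7–5–6–2 (4 edges).

4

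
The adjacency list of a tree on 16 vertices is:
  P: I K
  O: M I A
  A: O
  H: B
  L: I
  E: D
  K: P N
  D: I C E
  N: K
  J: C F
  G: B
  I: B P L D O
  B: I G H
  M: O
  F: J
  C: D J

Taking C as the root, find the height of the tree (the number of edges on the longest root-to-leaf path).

A deepest node is N, reached by C-D-I-P-K-N.
That path has 5 edges, so the height is 5.

5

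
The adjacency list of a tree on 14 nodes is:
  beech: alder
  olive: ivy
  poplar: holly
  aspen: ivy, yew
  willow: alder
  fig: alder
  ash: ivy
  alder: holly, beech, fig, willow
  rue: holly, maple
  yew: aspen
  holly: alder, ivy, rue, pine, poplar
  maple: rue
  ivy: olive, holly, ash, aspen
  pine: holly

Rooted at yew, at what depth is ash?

yew–aspen–ivy–ash — 3 edges.

3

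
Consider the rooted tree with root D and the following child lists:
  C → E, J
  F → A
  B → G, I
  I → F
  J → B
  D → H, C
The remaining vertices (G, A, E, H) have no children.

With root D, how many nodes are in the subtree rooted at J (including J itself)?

The subtree rooted at J contains: J, B, I, G, F, A — 6 nodes.

6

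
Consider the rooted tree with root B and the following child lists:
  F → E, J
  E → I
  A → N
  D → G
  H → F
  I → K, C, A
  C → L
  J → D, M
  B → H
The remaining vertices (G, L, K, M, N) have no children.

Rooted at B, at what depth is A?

Climbing from A to the root: A → I → E → F → H → B. That's 5 steps.

5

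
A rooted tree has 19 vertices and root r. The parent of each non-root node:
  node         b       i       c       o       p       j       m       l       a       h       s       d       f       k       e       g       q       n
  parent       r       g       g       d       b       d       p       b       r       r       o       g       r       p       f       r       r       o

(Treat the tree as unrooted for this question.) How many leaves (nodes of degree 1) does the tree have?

The leaves are a, c, e, h, i, j, k, l, m, n, q, s.
That is 12 leaves.

12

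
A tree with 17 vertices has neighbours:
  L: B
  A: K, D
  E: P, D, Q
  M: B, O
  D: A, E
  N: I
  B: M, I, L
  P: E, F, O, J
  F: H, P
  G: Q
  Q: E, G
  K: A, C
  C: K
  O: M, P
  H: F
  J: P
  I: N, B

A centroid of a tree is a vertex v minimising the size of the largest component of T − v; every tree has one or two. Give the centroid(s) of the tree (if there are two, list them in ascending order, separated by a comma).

P

Delete P: the remaining components have sizes 7, 6, 2, 1. Max 7 ≤ 8, so P is a centroid.
No neighbour of P does as well, so P is the unique centroid.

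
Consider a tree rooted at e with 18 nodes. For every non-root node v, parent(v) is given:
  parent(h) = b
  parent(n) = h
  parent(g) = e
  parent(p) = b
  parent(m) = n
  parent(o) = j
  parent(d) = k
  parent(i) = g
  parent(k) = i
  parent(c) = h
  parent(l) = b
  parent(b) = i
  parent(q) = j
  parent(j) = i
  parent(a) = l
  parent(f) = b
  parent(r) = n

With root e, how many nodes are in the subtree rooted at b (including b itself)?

Descendants of b (including itself): b, h, l, f, p, c, n, a, m, r. That's 10.

10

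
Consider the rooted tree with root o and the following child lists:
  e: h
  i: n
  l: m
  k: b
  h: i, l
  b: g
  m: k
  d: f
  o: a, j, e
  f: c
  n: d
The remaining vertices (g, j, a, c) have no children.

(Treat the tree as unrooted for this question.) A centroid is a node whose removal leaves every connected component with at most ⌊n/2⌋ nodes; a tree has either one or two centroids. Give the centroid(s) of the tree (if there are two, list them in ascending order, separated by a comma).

Delete h: the remaining components have sizes 5, 5, 4. Max 5 ≤ 7, so h is a centroid.
Every other node leaves some component of size > 7, so the centroid is unique.

h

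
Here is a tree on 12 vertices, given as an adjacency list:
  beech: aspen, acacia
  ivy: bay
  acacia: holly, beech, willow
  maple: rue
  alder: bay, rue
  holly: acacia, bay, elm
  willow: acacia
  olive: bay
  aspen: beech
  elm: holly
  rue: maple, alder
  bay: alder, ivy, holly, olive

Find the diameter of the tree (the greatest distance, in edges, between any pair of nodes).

7

Starting from maple, a farthest node is aspen at distance 7.
One longest path: maple–rue–alder–bay–holly–acacia–beech–aspen.
So the diameter is 7.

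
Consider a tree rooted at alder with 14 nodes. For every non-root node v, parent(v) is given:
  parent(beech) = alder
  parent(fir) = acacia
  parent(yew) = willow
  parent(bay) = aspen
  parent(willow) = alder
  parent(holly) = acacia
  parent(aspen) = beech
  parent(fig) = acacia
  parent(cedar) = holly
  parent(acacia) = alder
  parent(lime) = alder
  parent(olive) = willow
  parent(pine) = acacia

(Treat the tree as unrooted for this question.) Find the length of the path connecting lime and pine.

lime - alder - acacia - pine: 3 edges.

3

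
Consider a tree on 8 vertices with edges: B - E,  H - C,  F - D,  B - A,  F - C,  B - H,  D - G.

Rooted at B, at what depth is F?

3

B – H – C – F — 3 edges.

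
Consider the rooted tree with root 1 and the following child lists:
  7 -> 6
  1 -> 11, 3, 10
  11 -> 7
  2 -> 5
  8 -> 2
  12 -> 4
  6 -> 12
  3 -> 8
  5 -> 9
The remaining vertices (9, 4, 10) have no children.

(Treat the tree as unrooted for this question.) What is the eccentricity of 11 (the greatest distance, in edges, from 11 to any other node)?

A farthest node from 11 is 9.
The path 11-1-3-8-2-5-9 has 6 edges.

6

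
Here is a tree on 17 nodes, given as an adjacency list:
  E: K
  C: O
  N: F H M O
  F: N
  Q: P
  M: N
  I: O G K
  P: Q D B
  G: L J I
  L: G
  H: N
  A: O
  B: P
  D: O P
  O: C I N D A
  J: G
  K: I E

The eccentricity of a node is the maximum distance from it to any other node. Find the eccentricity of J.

6

The node farthest from J is Q (B also at distance 6), via J–G–I–O–D–P–Q — 6 edges.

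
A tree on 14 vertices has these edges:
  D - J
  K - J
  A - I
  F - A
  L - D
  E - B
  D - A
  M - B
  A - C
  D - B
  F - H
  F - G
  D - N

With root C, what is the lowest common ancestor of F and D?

A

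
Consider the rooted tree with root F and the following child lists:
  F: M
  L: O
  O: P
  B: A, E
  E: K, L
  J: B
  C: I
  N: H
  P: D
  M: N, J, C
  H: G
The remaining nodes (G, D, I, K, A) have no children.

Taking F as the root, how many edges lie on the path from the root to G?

4

Climbing from G to the root: G–H–N–M–F. That's 4 steps.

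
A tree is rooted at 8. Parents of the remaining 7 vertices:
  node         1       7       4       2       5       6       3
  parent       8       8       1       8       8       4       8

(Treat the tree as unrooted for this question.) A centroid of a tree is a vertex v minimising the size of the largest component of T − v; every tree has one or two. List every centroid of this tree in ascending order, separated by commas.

8

Removing 8 splits the tree into components of sizes 3, 1, 1, 1, 1; the largest is 3 ≤ ⌊8/2⌋ = 4.
No neighbour of 8 does as well, so 8 is the unique centroid.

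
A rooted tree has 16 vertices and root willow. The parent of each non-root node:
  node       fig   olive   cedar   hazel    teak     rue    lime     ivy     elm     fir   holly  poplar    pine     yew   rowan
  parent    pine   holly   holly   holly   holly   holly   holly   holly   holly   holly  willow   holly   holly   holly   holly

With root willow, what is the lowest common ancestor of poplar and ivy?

Ancestors of poplar (toward the root): poplar, holly, willow.
Ancestors of ivy: ivy, holly, willow.
The deepest node appearing in both lists is holly.

holly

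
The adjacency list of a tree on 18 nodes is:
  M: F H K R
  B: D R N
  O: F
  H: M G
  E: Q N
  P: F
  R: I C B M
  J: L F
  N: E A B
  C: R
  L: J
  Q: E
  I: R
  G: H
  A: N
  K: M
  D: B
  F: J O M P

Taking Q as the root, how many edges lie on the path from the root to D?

4

Path from Q to D: Q → E → N → B → D, which has 4 edges.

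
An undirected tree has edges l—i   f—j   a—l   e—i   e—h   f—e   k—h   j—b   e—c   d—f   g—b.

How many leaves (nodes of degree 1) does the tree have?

Exactly 5 nodes have a single neighbour: a, c, d, g, k.

5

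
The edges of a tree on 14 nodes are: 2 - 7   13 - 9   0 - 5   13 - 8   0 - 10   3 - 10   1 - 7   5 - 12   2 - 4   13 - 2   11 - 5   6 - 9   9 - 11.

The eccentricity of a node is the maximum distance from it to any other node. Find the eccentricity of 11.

5

The node farthest from 11 is 1, via 11–9–13–2–7–1 — 5 edges.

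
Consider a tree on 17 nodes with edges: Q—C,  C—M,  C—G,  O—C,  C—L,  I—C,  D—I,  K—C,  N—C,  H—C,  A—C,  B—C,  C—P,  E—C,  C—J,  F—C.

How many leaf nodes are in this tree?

15

Degree-1 nodes: A, B, D, E, F, G, H, J, K, L, M, N, O, P, Q — 15 of them.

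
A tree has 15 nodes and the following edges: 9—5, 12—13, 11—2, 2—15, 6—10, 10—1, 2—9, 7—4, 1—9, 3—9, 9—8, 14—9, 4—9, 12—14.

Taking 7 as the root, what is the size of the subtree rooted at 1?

The subtree rooted at 1 contains: 1, 10, 6 — 3 nodes.

3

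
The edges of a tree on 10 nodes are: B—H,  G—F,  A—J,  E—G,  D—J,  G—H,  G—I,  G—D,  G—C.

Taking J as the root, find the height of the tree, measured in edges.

A deepest node is B, reached by J → D → G → H → B.
That path has 4 edges, so the height is 4.

4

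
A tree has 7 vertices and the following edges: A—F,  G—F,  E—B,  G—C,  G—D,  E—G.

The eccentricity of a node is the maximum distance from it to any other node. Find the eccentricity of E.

3

A farthest node from E is A.
The path E-G-F-A has 3 edges.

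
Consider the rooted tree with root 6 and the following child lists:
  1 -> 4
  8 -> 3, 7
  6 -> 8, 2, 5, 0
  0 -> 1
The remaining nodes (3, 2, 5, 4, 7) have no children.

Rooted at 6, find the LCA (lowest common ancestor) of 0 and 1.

0's ancestor chain is 0, 6 and 1's is 1, 0, 6; they first meet at 0.

0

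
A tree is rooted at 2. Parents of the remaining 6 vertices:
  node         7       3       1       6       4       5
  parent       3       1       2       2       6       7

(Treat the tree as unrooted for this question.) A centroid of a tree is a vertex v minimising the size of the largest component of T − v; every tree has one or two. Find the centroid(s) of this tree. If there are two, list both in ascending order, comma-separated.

1

Delete 1: the remaining components have sizes 3, 3. Max 3 ≤ 3, so 1 is a centroid.
No neighbour of 1 does as well, so 1 is the unique centroid.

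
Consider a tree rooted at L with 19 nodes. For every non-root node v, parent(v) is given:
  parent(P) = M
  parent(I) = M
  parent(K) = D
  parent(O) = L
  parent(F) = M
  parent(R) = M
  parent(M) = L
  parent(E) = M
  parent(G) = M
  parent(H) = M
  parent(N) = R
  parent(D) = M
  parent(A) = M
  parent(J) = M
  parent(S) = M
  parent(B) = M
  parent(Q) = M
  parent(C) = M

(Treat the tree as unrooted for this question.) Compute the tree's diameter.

4

Starting from K, a farthest node is O at distance 4.
One longest path: K - D - M - L - O.
So the diameter is 4.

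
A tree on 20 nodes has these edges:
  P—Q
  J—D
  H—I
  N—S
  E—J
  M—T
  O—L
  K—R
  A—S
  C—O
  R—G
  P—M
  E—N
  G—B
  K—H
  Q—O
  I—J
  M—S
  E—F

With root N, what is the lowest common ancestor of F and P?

Ancestors of F (toward the root): F, E, N.
Ancestors of P: P, M, S, N.
The deepest node appearing in both lists is N.

N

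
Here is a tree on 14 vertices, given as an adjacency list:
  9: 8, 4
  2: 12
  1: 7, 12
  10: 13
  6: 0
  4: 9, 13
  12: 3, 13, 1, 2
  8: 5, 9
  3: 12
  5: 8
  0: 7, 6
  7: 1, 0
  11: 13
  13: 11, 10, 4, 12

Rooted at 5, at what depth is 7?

7

Climbing from 7 to the root: 7 – 1 – 12 – 13 – 4 – 9 – 8 – 5. That's 7 steps.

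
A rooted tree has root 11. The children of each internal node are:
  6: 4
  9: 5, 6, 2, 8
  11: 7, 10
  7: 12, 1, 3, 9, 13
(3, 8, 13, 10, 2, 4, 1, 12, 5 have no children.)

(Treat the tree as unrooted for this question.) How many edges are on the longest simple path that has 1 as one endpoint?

4

The node farthest from 1 is 4, via 1 – 7 – 9 – 6 – 4 — 4 edges.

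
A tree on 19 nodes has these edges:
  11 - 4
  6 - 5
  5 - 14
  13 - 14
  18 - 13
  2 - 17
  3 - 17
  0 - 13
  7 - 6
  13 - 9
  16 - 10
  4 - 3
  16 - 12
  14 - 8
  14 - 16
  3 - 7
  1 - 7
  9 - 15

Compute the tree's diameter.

Starting from 2, a farthest node is 15 at distance 9.
One longest path: 2 - 17 - 3 - 7 - 6 - 5 - 14 - 13 - 9 - 15.
So the diameter is 9.

9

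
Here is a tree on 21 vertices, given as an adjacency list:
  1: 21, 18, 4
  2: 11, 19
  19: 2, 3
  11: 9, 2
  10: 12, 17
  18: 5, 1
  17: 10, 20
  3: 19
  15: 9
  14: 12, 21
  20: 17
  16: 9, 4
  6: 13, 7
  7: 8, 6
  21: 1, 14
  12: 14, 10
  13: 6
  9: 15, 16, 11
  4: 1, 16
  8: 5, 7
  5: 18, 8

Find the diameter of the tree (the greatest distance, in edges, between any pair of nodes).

13

A longest path is 3 - 19 - 2 - 11 - 9 - 16 - 4 - 1 - 18 - 5 - 8 - 7 - 6 - 13, with 13 edges.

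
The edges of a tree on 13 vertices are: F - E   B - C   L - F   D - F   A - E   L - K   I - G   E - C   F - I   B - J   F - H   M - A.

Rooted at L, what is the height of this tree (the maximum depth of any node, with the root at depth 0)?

5

J sits deepest: L → F → E → C → B → J — 5 edges from the root.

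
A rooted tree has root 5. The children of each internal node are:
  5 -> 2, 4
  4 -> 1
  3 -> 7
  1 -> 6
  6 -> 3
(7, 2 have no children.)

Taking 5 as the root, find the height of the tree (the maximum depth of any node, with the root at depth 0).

5

A deepest node is 7, reached by 5-4-1-6-3-7.
That path has 5 edges, so the height is 5.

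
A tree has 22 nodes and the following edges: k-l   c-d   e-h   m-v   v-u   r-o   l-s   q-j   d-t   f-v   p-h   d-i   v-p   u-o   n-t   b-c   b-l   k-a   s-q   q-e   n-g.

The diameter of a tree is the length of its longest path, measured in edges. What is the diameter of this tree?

BFS from g reaches r last, at distance 15; BFS from r confirms no node is farther.
Path: g – n – t – d – c – b – l – s – q – e – h – p – v – u – o – r.

15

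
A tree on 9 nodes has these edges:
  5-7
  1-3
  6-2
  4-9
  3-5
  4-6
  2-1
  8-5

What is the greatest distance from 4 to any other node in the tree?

A farthest node from 4 is 8 (7 also at distance 6).
The path 4 – 6 – 2 – 1 – 3 – 5 – 8 has 6 edges.

6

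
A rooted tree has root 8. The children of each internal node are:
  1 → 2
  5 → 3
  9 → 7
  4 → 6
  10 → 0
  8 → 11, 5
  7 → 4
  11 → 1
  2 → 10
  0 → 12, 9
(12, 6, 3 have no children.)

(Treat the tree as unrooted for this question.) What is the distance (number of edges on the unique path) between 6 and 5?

Walking from 6: 6–4–7–9–0–10–2–1–11–8–5. Length 10.

10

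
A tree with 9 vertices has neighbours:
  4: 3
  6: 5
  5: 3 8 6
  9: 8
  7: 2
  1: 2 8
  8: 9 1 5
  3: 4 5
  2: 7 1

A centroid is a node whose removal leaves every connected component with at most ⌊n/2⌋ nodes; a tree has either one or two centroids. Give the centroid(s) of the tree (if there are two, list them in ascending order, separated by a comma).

Removing 8 splits the tree into components of sizes 4, 3, 1; the largest is 4 ≤ ⌊9/2⌋ = 4.
No neighbour of 8 does as well, so 8 is the unique centroid.

8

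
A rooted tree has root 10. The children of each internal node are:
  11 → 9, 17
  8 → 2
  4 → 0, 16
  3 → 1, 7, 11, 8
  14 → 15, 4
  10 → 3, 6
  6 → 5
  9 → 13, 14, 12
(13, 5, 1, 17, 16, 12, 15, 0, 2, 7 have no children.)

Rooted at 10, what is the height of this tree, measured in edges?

The longest root-to-leaf path is 10–3–11–9–14–4–0 (6 edges).

6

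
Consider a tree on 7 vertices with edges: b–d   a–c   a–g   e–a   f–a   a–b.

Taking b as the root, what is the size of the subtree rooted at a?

5

The subtree rooted at a contains: a, e, f, c, g — 5 nodes.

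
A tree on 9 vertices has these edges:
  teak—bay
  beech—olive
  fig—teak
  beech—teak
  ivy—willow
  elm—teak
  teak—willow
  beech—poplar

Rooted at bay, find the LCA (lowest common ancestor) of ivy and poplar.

teak

ivy's ancestor chain is ivy, willow, teak, bay and poplar's is poplar, beech, teak, bay; they first meet at teak.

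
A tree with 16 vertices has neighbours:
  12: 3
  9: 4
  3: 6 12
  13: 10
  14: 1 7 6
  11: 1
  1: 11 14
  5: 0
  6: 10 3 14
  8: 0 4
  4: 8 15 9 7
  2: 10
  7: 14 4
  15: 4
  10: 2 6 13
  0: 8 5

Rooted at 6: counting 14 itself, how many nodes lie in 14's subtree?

14's subtree: {14, 7, 1, 4, 11, 8, 15, 9, 0, 5}, size 10.

10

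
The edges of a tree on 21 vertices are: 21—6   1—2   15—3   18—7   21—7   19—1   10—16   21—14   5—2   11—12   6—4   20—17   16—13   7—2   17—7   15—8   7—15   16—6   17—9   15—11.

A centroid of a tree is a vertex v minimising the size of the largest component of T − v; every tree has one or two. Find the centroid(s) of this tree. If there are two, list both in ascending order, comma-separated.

7

If 7 is removed the pieces have sizes 7, 5, 4, 3, 1, all ≤ ⌊21/2⌋ = 10.
No neighbour of 7 does as well, so 7 is the unique centroid.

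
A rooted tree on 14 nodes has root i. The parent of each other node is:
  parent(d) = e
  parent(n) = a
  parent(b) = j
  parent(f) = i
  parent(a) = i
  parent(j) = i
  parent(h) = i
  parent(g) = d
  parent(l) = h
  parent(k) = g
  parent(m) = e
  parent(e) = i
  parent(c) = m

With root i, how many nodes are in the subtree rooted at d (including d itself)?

d's subtree: {d, g, k}, size 3.

3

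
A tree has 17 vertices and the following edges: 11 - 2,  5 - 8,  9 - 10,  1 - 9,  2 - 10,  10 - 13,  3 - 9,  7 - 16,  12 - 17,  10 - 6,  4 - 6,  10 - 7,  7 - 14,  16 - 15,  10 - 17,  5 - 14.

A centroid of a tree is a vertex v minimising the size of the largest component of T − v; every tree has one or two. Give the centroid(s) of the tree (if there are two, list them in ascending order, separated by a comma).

Delete 10: the remaining components have sizes 6, 3, 2, 2, 2, 1. Max 6 ≤ 8, so 10 is a centroid.
No neighbour of 10 does as well, so 10 is the unique centroid.

10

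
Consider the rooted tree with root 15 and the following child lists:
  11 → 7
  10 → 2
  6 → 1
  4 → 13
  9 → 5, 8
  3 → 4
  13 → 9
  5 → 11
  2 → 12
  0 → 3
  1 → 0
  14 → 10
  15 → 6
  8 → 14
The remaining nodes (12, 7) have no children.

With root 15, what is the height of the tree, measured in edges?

The longest root-to-leaf path is 15–6–1–0–3–4–13–9–8–14–10–2–12 (12 edges).

12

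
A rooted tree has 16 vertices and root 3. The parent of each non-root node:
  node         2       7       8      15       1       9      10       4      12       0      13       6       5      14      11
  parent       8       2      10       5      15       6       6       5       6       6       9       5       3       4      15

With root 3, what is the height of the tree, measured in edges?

The longest root-to-leaf path is 3 – 5 – 6 – 10 – 8 – 2 – 7 (6 edges).

6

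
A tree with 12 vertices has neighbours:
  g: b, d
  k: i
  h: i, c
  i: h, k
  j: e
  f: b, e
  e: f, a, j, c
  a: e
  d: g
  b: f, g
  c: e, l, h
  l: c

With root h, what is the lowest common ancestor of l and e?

c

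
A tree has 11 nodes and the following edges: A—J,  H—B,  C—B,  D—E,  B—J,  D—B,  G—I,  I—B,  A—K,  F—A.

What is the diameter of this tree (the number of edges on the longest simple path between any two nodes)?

BFS from F reaches G last, at distance 5; BFS from G confirms no node is farther.
Path: F–A–J–B–I–G.

5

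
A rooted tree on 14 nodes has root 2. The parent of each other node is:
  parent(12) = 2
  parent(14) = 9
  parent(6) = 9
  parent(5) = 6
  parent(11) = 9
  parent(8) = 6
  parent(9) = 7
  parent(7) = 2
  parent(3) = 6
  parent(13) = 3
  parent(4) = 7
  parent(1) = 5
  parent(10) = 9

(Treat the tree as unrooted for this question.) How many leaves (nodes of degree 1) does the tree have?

Exactly 8 nodes have a single neighbour: 1, 4, 8, 10, 11, 12, 13, 14.

8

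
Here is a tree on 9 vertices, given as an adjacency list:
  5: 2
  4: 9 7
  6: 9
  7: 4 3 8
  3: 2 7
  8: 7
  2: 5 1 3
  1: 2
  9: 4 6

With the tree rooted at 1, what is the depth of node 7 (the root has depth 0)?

3

1–2–3–7 — 3 edges.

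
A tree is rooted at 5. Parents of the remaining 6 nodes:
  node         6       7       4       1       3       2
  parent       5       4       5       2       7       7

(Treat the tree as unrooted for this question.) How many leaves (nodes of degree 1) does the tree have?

Degree-1 nodes: 1, 3, 6 — 3 of them.

3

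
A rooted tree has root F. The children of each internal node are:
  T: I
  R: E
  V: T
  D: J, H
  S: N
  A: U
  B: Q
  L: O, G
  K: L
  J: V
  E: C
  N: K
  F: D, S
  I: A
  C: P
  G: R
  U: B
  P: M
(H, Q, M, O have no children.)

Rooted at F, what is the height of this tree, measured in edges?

10

The longest root-to-leaf path is F–S–N–K–L–G–R–E–C–P–M (10 edges).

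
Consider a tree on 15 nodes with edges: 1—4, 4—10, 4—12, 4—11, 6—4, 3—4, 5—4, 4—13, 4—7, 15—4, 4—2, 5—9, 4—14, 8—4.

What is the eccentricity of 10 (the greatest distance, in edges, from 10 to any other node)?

3

The node farthest from 10 is 9, via 10-4-5-9 — 3 edges.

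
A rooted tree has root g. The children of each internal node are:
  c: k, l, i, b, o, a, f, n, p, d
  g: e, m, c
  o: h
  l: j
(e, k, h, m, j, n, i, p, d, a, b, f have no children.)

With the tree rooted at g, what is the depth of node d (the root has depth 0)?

g → c → d — 2 edges.

2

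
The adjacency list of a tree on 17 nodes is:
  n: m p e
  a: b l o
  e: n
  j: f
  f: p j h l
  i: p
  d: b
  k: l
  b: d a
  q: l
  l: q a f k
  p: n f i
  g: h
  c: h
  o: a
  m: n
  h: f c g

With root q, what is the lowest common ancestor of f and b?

l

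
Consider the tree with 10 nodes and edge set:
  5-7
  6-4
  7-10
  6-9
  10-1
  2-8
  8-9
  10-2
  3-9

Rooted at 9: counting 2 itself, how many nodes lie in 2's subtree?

Descendants of 2 (including itself): 2, 10, 7, 1, 5. That's 5.

5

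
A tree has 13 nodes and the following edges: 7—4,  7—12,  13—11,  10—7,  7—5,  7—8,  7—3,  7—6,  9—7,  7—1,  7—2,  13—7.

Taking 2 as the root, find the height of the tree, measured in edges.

11 sits deepest: 2 → 7 → 13 → 11 — 3 edges from the root.

3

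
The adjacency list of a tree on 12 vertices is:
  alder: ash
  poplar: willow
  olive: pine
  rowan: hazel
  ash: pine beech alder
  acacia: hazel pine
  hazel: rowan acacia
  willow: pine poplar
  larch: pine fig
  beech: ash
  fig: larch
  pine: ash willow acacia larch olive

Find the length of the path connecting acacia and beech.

The path is acacia - pine - ash - beech, which has 3 edges.

3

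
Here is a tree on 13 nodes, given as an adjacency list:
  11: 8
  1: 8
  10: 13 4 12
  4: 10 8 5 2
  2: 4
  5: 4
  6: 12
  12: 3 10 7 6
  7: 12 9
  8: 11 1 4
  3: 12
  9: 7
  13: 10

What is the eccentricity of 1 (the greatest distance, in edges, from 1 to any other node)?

A farthest node from 1 is 9.
The path 1–8–4–10–12–7–9 has 6 edges.

6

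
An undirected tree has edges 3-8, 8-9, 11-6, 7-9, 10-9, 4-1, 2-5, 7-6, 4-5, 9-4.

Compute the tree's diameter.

6

A longest path is 11 - 6 - 7 - 9 - 4 - 5 - 2, with 6 edges.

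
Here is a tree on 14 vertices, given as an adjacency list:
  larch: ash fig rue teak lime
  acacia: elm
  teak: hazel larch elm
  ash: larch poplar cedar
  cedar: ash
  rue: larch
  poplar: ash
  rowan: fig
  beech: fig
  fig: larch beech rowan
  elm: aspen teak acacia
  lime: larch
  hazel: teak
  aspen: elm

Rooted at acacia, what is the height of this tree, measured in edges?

The longest root-to-leaf path is acacia → elm → teak → larch → ash → cedar (5 edges).

5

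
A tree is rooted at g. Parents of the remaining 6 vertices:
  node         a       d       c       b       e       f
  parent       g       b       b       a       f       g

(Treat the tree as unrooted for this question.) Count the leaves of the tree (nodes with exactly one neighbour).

Exactly 3 nodes have a single neighbour: c, d, e.

3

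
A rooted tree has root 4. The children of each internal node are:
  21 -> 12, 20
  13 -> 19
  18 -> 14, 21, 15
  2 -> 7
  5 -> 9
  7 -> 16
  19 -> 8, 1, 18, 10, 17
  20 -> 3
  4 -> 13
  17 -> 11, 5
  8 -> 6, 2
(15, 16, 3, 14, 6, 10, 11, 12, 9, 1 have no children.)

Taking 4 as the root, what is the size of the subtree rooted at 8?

5

The subtree rooted at 8 contains: 8, 2, 6, 7, 16 — 5 nodes.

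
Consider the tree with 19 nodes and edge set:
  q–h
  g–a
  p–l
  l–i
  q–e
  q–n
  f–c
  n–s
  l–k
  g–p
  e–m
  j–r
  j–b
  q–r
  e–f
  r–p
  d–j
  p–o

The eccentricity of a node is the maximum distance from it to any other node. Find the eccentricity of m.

6

A farthest node from m is i (k, a also at distance 6).
The path m–e–q–r–p–l–i has 6 edges.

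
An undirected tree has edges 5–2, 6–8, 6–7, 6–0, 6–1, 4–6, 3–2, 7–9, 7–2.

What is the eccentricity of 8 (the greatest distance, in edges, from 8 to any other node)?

4

Distances from 8 peak at 4, attained at 3 (5 also at distance 4).
8-6-7-2-3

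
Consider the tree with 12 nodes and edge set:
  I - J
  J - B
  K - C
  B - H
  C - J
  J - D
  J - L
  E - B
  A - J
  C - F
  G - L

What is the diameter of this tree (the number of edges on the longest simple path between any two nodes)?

Starting from K, a farthest node is H at distance 4.
One longest path: K-C-J-B-H.
So the diameter is 4.

4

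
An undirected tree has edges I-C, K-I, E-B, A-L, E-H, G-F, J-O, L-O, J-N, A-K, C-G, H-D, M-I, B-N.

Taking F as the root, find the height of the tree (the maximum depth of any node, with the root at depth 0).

A deepest node is D, reached by F–G–C–I–K–A–L–O–J–N–B–E–H–D.
That path has 13 edges, so the height is 13.

13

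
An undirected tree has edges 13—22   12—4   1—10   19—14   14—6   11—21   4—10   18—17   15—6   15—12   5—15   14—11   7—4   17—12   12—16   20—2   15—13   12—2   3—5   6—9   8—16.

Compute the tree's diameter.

8

A longest path is 1 – 10 – 4 – 12 – 15 – 6 – 14 – 11 – 21, with 8 edges.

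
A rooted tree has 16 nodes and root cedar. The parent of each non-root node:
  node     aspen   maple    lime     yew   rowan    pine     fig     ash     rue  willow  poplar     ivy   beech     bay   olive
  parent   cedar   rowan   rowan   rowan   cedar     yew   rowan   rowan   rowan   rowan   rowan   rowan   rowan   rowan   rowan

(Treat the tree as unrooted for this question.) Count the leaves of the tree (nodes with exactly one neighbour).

Degree-1 nodes: ash, aspen, bay, beech, fig, ivy, lime, maple, olive, pine, poplar, rue, willow — 13 of them.

13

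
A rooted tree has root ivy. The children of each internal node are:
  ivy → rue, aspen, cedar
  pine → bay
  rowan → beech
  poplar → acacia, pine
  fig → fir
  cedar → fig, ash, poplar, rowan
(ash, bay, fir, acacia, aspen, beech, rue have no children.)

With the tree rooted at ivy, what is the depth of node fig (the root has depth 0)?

ivy – cedar – fig — 2 edges.

2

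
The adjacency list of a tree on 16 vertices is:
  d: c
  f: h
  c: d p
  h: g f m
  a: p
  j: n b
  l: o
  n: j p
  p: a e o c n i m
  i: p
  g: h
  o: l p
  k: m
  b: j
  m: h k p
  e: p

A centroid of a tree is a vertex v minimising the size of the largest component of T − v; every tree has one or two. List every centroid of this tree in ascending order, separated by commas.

If p is removed the pieces have sizes 5, 3, 2, 2, 1, 1, 1, all ≤ ⌊16/2⌋ = 8.
No neighbour of p does as well, so p is the unique centroid.

p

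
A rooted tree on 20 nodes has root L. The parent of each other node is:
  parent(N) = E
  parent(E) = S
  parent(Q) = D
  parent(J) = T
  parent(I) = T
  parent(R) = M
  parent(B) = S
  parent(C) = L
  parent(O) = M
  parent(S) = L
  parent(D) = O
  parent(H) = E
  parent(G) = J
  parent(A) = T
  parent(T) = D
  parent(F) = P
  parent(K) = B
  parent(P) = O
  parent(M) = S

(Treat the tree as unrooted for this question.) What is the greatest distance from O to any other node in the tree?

A farthest node from O is G (K, H, C, N also at distance 4).
The path O–D–T–J–G has 4 edges.

4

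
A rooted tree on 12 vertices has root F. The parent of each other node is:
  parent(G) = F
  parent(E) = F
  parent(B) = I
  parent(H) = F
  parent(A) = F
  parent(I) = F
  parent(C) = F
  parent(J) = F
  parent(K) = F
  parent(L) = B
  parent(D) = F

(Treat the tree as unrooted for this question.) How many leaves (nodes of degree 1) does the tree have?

9

The leaves are A, C, D, E, G, H, J, K, L.
That is 9 leaves.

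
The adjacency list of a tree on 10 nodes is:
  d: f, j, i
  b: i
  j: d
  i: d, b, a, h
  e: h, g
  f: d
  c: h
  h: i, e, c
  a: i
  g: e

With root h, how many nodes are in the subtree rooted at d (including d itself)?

d's subtree: {d, f, j}, size 3.

3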